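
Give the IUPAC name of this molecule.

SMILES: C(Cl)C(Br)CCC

2-bromo-1-chloropentane

The longest continuous carbon chain has 5 atoms, so the parent hydride is pentane.
The numbering direction is chosen so that the substituent locant set {1,2} is lower than {4,5} at the first point of difference.
This places a bromo group at C-2; a chloro group at C-1.
Prefixes are listed alphabetically: bromo, chloro.
The name is 2-bromo-1-chloropentane.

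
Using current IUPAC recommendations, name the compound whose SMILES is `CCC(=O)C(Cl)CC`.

4-chlorohexan-3-one

Counting along the main chain through the carbonyl gives 6 carbons: the parent is hexane.
The highest-priority functional group is a ketone (C=O on an internal carbon), so the name ends in -one.
Number the chain so that numbering from this end puts the carbonyl group at C-3 rather than C-4.
This places the carbonyl at C-3; a chloro group at C-4.
The name is 4-chlorohexan-3-one.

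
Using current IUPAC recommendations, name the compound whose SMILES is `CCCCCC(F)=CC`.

3-fluorooct-2-ene

Counting along the main chain through the multiple bond gives 8 carbons: the parent is octane.
A C=C double bond in the chain gives the infix -ene-.
Choose the numbering such that numbering from this end puts the double bond at C-2 rather than C-6.
That gives the double bond between C-2 and C-3; a fluoro group at C-3.
The name is 3-fluorooct-2-ene.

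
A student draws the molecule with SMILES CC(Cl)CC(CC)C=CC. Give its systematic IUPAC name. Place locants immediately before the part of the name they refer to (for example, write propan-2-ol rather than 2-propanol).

The longest chain bearing the multiple bond is 7 carbons long (heptane).
There is one C=C double bond, indicated by the ending -ene.
The numbering direction is chosen so that numbering from this end puts the double bond at C-2 rather than C-5.
With this numbering: the double bond between C-2 and C-3; a chloro group at C-6; an ethyl group at C-4.
Substituent prefixes are cited in alphabetical order (multiplying prefixes like di-/tri- are ignored for ordering).
Assembling the pieces gives 6-chloro-4-ethylhept-2-ene.

6-chloro-4-ethylhept-2-ene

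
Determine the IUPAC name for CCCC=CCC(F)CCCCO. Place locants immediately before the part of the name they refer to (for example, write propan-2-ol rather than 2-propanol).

5-fluoroundec-7-en-1-ol

The longest chain bearing the –OH group and the multiple bond is 11 carbons long (undecane).
An alcohol (–OH) is the principal characteristic group, giving the suffix -ol.
There is one C=C double bond, indicated by the ending -ene.
The numbering direction is chosen so that numbering from this end puts the hydroxyl group at C-1 rather than C-11.
With this numbering: the hydroxyl at C-1; the double bond between C-7 and C-8; a fluoro group at C-5.
Putting it together: 5-fluoroundec-7-en-1-ol.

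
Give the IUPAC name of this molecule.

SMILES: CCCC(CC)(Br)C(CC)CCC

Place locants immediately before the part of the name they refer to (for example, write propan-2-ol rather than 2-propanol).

The longest carbon chain is 8 atoms: the parent is octane.
Number the chain so that the substituent locant set {4,4,5} is lower than {4,5,5} at the first point of difference.
This places a bromo group at C-4; ethyl groups at C-4 and C-5.
Substituent prefixes are cited in alphabetical order (multiplying prefixes like di-/tri- are ignored for ordering).
Putting it together: 4-bromo-4,5-diethyloctane.

4-bromo-4,5-diethyloctane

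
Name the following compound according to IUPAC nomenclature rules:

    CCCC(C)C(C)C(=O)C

The longest chain bearing the carbonyl is 7 carbons long (heptane).
The highest-priority functional group is a ketone (C=O on an internal carbon), so the name ends in -one.
Number the chain so that numbering from this end puts the carbonyl group at C-2 rather than C-6.
This places the carbonyl at C-2; methyl groups at C-3 and C-4.
Putting it together: 3,4-dimethylheptan-2-one.

3,4-dimethylheptan-2-one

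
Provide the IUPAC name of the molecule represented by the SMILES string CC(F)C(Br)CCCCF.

5-bromo-1,6-difluoroheptane

The longest continuous carbon chain has 7 atoms, so the parent hydride is heptane.
The numbering direction is chosen so that the substituent locant set {1,5,6} is lower than {2,3,7} at the first point of difference.
That gives a bromo group at C-5; fluoro groups at C-1 and C-6.
The substituents are ordered alphabetically, ignoring any di-/tri- multipliers.
Putting it together: 5-bromo-1,6-difluoroheptane.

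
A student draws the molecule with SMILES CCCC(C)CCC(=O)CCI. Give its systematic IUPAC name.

1-iodo-6-methylnonan-3-one

The longest chain bearing the carbonyl is 9 carbons long (nonane).
The principal characteristic group is a ketone (C=O on an internal carbon), named with the suffix -one.
Number the chain so that numbering from this end puts the carbonyl group at C-3 rather than C-7.
With this numbering: the carbonyl at C-3; an iodo group at C-1; a methyl group at C-6.
Substituent prefixes are cited in alphabetical order (multiplying prefixes like di-/tri- are ignored for ordering).
The name is 1-iodo-6-methylnonan-3-one.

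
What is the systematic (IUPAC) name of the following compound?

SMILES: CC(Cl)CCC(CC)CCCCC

The longest carbon chain is 10 atoms: the parent is decane.
Number the chain so that the substituent locant set {2,5} is lower than {6,9} at the first point of difference.
This places a chloro group at C-2; an ethyl group at C-5.
The substituents are ordered alphabetically, ignoring any di-/tri- multipliers.
The name is 2-chloro-5-ethyldecane.

2-chloro-5-ethyldecane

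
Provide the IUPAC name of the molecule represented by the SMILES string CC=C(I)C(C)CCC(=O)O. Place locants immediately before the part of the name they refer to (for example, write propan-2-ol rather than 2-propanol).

5-iodo-4-methylhept-5-enoic acid

The longest chain bearing the –COOH group and the multiple bond is 7 carbons long (heptane).
A carboxylic acid (terminal –COOH) is the principal characteristic group, giving the suffix -oic acid.
There is one C=C double bond, indicated by the ending -ene.
Choose the numbering such that the carboxylic acid carbon is C-1 by definition.
This places the double bond between C-5 and C-6; an iodo group at C-5; a methyl group at C-4.
The substituents are ordered alphabetically, ignoring any di-/tri- multipliers.
Putting it together: 5-iodo-4-methylhept-5-enoic acid.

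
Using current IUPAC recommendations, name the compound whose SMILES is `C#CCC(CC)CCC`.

4-ethylhept-1-yne

The longest carbon chain that includes the multiple bond has 7 carbons, so the parent hydride is heptane.
There is one C≡C triple bond, indicated by the ending -yne.
The numbering direction is chosen so that numbering from this end puts the triple bond at C-1 rather than C-6.
This places the triple bond between C-1 and C-2; an ethyl group at C-4.
Putting it together: 4-ethylhept-1-yne.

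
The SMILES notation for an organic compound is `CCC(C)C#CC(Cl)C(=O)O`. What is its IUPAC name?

The longest chain bearing the –COOH group and the multiple bond is 7 carbons long (heptane).
The principal characteristic group is a carboxylic acid (terminal –COOH), named with the suffix -oic acid.
There is one C≡C triple bond, indicated by the ending -yne.
Number the chain so that the carboxylic acid carbon is C-1 by definition.
This places the triple bond between C-3 and C-4; a chloro group at C-2; a methyl group at C-5.
Prefixes are listed alphabetically: chloro, methyl.
Putting it together: 2-chloro-5-methylhept-3-ynoic acid.

2-chloro-5-methylhept-3-ynoic acid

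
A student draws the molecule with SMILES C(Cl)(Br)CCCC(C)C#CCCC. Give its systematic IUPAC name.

The longest carbon chain that includes the multiple bond has 10 carbons, so the parent hydride is decane.
There is one C≡C triple bond, indicated by the ending -yne.
The numbering direction is chosen so that numbering from this end puts the triple bond at C-4 rather than C-6.
This places the triple bond between C-4 and C-5; a bromo group at C-10; a chloro group at C-10; a methyl group at C-6.
Substituent prefixes are cited in alphabetical order (multiplying prefixes like di-/tri- are ignored for ordering).
Assembling the pieces gives 10-bromo-10-chloro-6-methyldec-4-yne.

10-bromo-10-chloro-6-methyldec-4-yne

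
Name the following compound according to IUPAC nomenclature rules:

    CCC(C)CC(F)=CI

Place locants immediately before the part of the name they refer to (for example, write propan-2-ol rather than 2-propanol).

2-fluoro-1-iodo-4-methylhex-1-ene

The longest chain bearing the multiple bond is 6 carbons long (hexane).
A C=C double bond in the chain gives the infix -ene-.
Choose the numbering such that numbering from this end puts the double bond at C-1 rather than C-5.
That gives the double bond between C-1 and C-2; a fluoro group at C-2; an iodo group at C-1; a methyl group at C-4.
Prefixes are listed alphabetically: fluoro, iodo, methyl.
The name is 2-fluoro-1-iodo-4-methylhex-1-ene.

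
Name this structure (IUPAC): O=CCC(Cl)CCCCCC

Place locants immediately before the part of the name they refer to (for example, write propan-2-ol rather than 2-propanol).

3-chlorononanal

The longest carbon chain that includes the –CHO group has 9 carbons, so the parent hydride is nonane.
The highest-priority functional group is an aldehyde (terminal –CHO), so the name ends in -al.
The numbering direction is chosen so that the aldehyde carbon is C-1 by definition.
That gives a chloro group at C-3.
Putting it together: 3-chlorononanal.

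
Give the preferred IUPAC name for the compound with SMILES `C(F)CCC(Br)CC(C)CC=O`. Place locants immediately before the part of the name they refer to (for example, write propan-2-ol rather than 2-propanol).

The longest carbon chain that includes the –CHO group has 8 carbons, so the parent hydride is octane.
An aldehyde (terminal –CHO) is the principal characteristic group, giving the suffix -al.
Number the chain so that the aldehyde carbon is C-1 by definition.
This places a bromo group at C-5; a fluoro group at C-8; a methyl group at C-3.
The substituents are ordered alphabetically, ignoring any di-/tri- multipliers.
Putting it together: 5-bromo-8-fluoro-3-methyloctanal.

5-bromo-8-fluoro-3-methyloctanal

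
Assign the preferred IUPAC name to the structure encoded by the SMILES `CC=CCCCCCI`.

The longest chain bearing the multiple bond is 8 carbons long (octane).
There is one C=C double bond, indicated by the ending -ene.
The numbering direction is chosen so that numbering from this end puts the double bond at C-2 rather than C-6.
With this numbering: the double bond between C-2 and C-3; an iodo group at C-8.
Putting it together: 8-iodooct-2-ene.

8-iodooct-2-ene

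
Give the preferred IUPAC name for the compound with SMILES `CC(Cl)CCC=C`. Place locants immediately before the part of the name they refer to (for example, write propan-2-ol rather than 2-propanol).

Counting along the main chain through the multiple bond gives 6 carbons: the parent is hexane.
A C=C double bond in the chain gives the infix -ene-.
Number the chain so that numbering from this end puts the double bond at C-1 rather than C-5.
With this numbering: the double bond between C-1 and C-2; a chloro group at C-5.
Assembling the pieces gives 5-chlorohex-1-ene.

5-chlorohex-1-ene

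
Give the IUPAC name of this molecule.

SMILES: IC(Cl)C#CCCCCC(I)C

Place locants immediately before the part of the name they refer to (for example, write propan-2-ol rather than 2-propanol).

1-chloro-1,8-diiodonon-2-yne

The longest chain bearing the multiple bond is 9 carbons long (nonane).
There is one C≡C triple bond, indicated by the ending -yne.
The numbering direction is chosen so that numbering from this end puts the triple bond at C-2 rather than C-7.
This places the triple bond between C-2 and C-3; a chloro group at C-1; iodo groups at C-1 and C-8.
The substituents are ordered alphabetically, ignoring any di-/tri- multipliers.
Putting it together: 1-chloro-1,8-diiodonon-2-yne.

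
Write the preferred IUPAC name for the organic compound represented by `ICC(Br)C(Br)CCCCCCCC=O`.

The longest chain bearing the –CHO group is 11 carbons long (undecane).
The principal characteristic group is an aldehyde (terminal –CHO), named with the suffix -al.
Choose the numbering such that the aldehyde carbon is C-1 by definition.
With this numbering: bromo groups at C-9 and C-10; an iodo group at C-11.
The substituents are ordered alphabetically, ignoring any di-/tri- multipliers.
Putting it together: 9,10-dibromo-11-iodoundecanal.

9,10-dibromo-11-iodoundecanal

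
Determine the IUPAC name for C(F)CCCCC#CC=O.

8-fluorooct-2-ynal

Counting along the main chain through the –CHO group and the multiple bond gives 8 carbons: the parent is octane.
The principal characteristic group is an aldehyde (terminal –CHO), named with the suffix -al.
The chain contains a C≡C triple bond, so the unsaturation ending is -yne.
Choose the numbering such that the aldehyde carbon is C-1 by definition.
This places the triple bond between C-2 and C-3; a fluoro group at C-8.
Assembling the pieces gives 8-fluorooct-2-ynal.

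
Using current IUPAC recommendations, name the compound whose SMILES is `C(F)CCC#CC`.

The longest chain bearing the multiple bond is 6 carbons long (hexane).
There is one C≡C triple bond, indicated by the ending -yne.
Number the chain so that numbering from this end puts the triple bond at C-2 rather than C-4.
That gives the triple bond between C-2 and C-3; a fluoro group at C-6.
Assembling the pieces gives 6-fluorohex-2-yne.

6-fluorohex-2-yne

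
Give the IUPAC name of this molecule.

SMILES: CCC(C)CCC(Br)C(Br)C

The longest continuous carbon chain has 8 atoms, so the parent hydride is octane.
Number the chain so that the substituent locant set {2,3,6} is lower than {3,6,7} at the first point of difference.
This places bromo groups at C-2 and C-3; a methyl group at C-6.
Substituent prefixes are cited in alphabetical order (multiplying prefixes like di-/tri- are ignored for ordering).
Assembling the pieces gives 2,3-dibromo-6-methyloctane.

2,3-dibromo-6-methyloctane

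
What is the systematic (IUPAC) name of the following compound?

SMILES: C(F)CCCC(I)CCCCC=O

10-fluoro-6-iododecanal

Counting along the main chain through the –CHO group gives 10 carbons: the parent is decane.
The highest-priority functional group is an aldehyde (terminal –CHO), so the name ends in -al.
The numbering direction is chosen so that the aldehyde carbon is C-1 by definition.
This places a fluoro group at C-10; an iodo group at C-6.
Substituent prefixes are cited in alphabetical order (multiplying prefixes like di-/tri- are ignored for ordering).
The name is 10-fluoro-6-iododecanal.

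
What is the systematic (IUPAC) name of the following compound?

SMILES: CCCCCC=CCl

1-chlorohept-1-ene

Counting along the main chain through the multiple bond gives 7 carbons: the parent is heptane.
A C=C double bond in the chain gives the infix -ene-.
Choose the numbering such that numbering from this end puts the double bond at C-1 rather than C-6.
With this numbering: the double bond between C-1 and C-2; a chloro group at C-1.
The name is 1-chlorohept-1-ene.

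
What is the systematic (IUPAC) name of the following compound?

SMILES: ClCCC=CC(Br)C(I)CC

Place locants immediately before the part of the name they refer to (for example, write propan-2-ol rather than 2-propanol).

5-bromo-1-chloro-6-iodooct-3-ene

The longest carbon chain that includes the multiple bond has 8 carbons, so the parent hydride is octane.
A C=C double bond in the chain gives the infix -ene-.
Choose the numbering such that numbering from this end puts the double bond at C-3 rather than C-5.
With this numbering: the double bond between C-3 and C-4; a bromo group at C-5; a chloro group at C-1; an iodo group at C-6.
Prefixes are listed alphabetically: bromo, chloro, iodo.
Putting it together: 5-bromo-1-chloro-6-iodooct-3-ene.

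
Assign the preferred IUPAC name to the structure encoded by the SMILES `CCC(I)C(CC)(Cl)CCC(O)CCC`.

The longest chain bearing the –OH group is 10 carbons long (decane).
An alcohol (–OH) is the principal characteristic group, giving the suffix -ol.
Number the chain so that numbering from this end puts the hydroxyl group at C-4 rather than C-7.
This places the hydroxyl at C-4; a chloro group at C-7; an ethyl group at C-7; an iodo group at C-8.
The substituents are ordered alphabetically, ignoring any di-/tri- multipliers.
The name is 7-chloro-7-ethyl-8-iododecan-4-ol.

7-chloro-7-ethyl-8-iododecan-4-ol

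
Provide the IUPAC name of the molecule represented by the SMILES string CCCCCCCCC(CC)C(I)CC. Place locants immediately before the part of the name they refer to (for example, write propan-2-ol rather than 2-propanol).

The longest continuous carbon chain has 12 atoms, so the parent hydride is dodecane.
Number the chain so that the substituent locant set {3,4} is lower than {9,10} at the first point of difference.
This places an ethyl group at C-4; an iodo group at C-3.
Prefixes are listed alphabetically: ethyl, iodo.
Putting it together: 4-ethyl-3-iodododecane.

4-ethyl-3-iodododecane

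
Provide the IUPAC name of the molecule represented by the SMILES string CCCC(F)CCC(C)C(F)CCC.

The parent chain contains 11 carbons (undecane).
Choose the numbering such that the substituent locant set {4,5,8} is lower than {4,7,8} at the first point of difference.
That gives fluoro groups at C-4 and C-8; a methyl group at C-5.
The substituents are ordered alphabetically, ignoring any di-/tri- multipliers.
Assembling the pieces gives 4,8-difluoro-5-methylundecane.

4,8-difluoro-5-methylundecane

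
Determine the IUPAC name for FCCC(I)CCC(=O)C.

The longest chain bearing the carbonyl is 7 carbons long (heptane).
A ketone (C=O on an internal carbon) is the principal characteristic group, giving the suffix -one.
Choose the numbering such that numbering from this end puts the carbonyl group at C-2 rather than C-6.
With this numbering: the carbonyl at C-2; a fluoro group at C-7; an iodo group at C-5.
The substituents are ordered alphabetically, ignoring any di-/tri- multipliers.
The name is 7-fluoro-5-iodoheptan-2-one.

7-fluoro-5-iodoheptan-2-one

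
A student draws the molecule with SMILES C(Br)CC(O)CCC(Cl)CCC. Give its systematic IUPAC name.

The longest carbon chain that includes the –OH group has 9 carbons, so the parent hydride is nonane.
The principal characteristic group is an alcohol (–OH), named with the suffix -ol.
Choose the numbering such that numbering from this end puts the hydroxyl group at C-3 rather than C-7.
This places the hydroxyl at C-3; a bromo group at C-1; a chloro group at C-6.
Substituent prefixes are cited in alphabetical order (multiplying prefixes like di-/tri- are ignored for ordering).
Putting it together: 1-bromo-6-chlorononan-3-ol.

1-bromo-6-chlorononan-3-ol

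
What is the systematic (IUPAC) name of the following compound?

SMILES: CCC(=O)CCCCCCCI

10-iododecan-3-one

Counting along the main chain through the carbonyl gives 10 carbons: the parent is decane.
The highest-priority functional group is a ketone (C=O on an internal carbon), so the name ends in -one.
Number the chain so that numbering from this end puts the carbonyl group at C-3 rather than C-8.
This places the carbonyl at C-3; an iodo group at C-10.
Putting it together: 10-iododecan-3-one.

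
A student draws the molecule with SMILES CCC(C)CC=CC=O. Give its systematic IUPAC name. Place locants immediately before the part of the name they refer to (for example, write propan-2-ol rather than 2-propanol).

Counting along the main chain through the –CHO group and the multiple bond gives 7 carbons: the parent is heptane.
The principal characteristic group is an aldehyde (terminal –CHO), named with the suffix -al.
There is one C=C double bond, indicated by the ending -ene.
Number the chain so that the aldehyde carbon is C-1 by definition.
This places the double bond between C-2 and C-3; a methyl group at C-5.
Putting it together: 5-methylhept-2-enal.

5-methylhept-2-enal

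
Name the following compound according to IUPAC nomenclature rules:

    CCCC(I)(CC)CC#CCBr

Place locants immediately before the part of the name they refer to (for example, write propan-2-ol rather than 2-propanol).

1-bromo-5-ethyl-5-iodooct-2-yne

The longest chain bearing the multiple bond is 8 carbons long (octane).
The chain contains a C≡C triple bond, so the unsaturation ending is -yne.
Number the chain so that numbering from this end puts the triple bond at C-2 rather than C-6.
This places the triple bond between C-2 and C-3; a bromo group at C-1; an ethyl group at C-5; an iodo group at C-5.
Substituent prefixes are cited in alphabetical order (multiplying prefixes like di-/tri- are ignored for ordering).
The name is 1-bromo-5-ethyl-5-iodooct-2-yne.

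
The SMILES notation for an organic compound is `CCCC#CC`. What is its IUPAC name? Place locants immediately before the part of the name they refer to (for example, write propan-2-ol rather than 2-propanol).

The longest carbon chain that includes the multiple bond has 6 carbons, so the parent hydride is hexane.
A C≡C triple bond in the chain gives the infix -yne-.
Choose the numbering such that numbering from this end puts the triple bond at C-2 rather than C-4.
This places the triple bond between C-2 and C-3.
The name is hex-2-yne.

hex-2-yne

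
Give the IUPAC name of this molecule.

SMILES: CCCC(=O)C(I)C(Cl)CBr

1-bromo-2-chloro-3-iodoheptan-4-one

The longest carbon chain that includes the carbonyl has 7 carbons, so the parent hydride is heptane.
A ketone (C=O on an internal carbon) is the principal characteristic group, giving the suffix -one.
Number the chain so that the substituent locant set {1,2,3} is lower than {5,6,7} at the first point of difference.
This places the carbonyl at C-4; a bromo group at C-1; a chloro group at C-2; an iodo group at C-3.
The substituents are ordered alphabetically, ignoring any di-/tri- multipliers.
The name is 1-bromo-2-chloro-3-iodoheptan-4-one.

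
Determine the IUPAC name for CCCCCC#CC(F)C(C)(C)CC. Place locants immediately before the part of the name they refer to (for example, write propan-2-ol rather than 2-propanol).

4-fluoro-3,3-dimethylundec-5-yne

The longest chain bearing the multiple bond is 11 carbons long (undecane).
The chain contains a C≡C triple bond, so the unsaturation ending is -yne.
Number the chain so that numbering from this end puts the triple bond at C-5 rather than C-6.
With this numbering: the triple bond between C-5 and C-6; a fluoro group at C-4; two methyl groups at C-3.
Prefixes are listed alphabetically: fluoro, methyl.
The name is 4-fluoro-3,3-dimethylundec-5-yne.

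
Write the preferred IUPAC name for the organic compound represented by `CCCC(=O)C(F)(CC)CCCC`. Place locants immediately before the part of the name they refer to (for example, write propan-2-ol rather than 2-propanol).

The longest chain bearing the carbonyl is 9 carbons long (nonane).
The highest-priority functional group is a ketone (C=O on an internal carbon), so the name ends in -one.
The numbering direction is chosen so that numbering from this end puts the carbonyl group at C-4 rather than C-6.
This places the carbonyl at C-4; an ethyl group at C-5; a fluoro group at C-5.
The substituents are ordered alphabetically, ignoring any di-/tri- multipliers.
Assembling the pieces gives 5-ethyl-5-fluorononan-4-one.

5-ethyl-5-fluorononan-4-one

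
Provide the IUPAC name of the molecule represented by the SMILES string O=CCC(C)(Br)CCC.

Counting along the main chain through the –CHO group gives 6 carbons: the parent is hexane.
The principal characteristic group is an aldehyde (terminal –CHO), named with the suffix -al.
The numbering direction is chosen so that the aldehyde carbon is C-1 by definition.
That gives a bromo group at C-3; a methyl group at C-3.
Prefixes are listed alphabetically: bromo, methyl.
Assembling the pieces gives 3-bromo-3-methylhexanal.

3-bromo-3-methylhexanal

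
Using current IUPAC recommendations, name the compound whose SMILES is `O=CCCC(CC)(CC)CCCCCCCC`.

The longest carbon chain that includes the –CHO group has 12 carbons, so the parent hydride is dodecane.
The highest-priority functional group is an aldehyde (terminal –CHO), so the name ends in -al.
Number the chain so that the aldehyde carbon is C-1 by definition.
With this numbering: two ethyl groups at C-4.
The name is 4,4-diethyldodecanal.

4,4-diethyldodecanal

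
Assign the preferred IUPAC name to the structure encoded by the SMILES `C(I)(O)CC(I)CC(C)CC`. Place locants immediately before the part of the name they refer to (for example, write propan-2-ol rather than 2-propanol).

The longest carbon chain that includes the –OH group has 7 carbons, so the parent hydride is heptane.
The highest-priority functional group is an alcohol (–OH), so the name ends in -ol.
Number the chain so that numbering from this end puts the hydroxyl group at C-1 rather than C-7.
This places the hydroxyl at C-1; iodo groups at C-1 and C-3; a methyl group at C-5.
Substituent prefixes are cited in alphabetical order (multiplying prefixes like di-/tri- are ignored for ordering).
Putting it together: 1,3-diiodo-5-methylheptan-1-ol.

1,3-diiodo-5-methylheptan-1-ol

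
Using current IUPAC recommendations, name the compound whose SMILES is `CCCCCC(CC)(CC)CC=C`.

The longest carbon chain that includes the multiple bond has 9 carbons, so the parent hydride is nonane.
The chain contains a C=C double bond, so the unsaturation ending is -ene.
The numbering direction is chosen so that numbering from this end puts the double bond at C-1 rather than C-8.
With this numbering: the double bond between C-1 and C-2; two ethyl groups at C-4.
Assembling the pieces gives 4,4-diethylnon-1-ene.

4,4-diethylnon-1-ene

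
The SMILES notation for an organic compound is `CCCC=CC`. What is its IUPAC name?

hex-2-ene

The longest carbon chain that includes the multiple bond has 6 carbons, so the parent hydride is hexane.
There is one C=C double bond, indicated by the ending -ene.
The numbering direction is chosen so that numbering from this end puts the double bond at C-2 rather than C-4.
That gives the double bond between C-2 and C-3.
Assembling the pieces gives hex-2-ene.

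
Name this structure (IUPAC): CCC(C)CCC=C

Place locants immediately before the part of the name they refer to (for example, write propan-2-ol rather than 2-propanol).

The longest chain bearing the multiple bond is 7 carbons long (heptane).
A C=C double bond in the chain gives the infix -ene-.
Number the chain so that numbering from this end puts the double bond at C-1 rather than C-6.
With this numbering: the double bond between C-1 and C-2; a methyl group at C-5.
Assembling the pieces gives 5-methylhept-1-ene.

5-methylhept-1-ene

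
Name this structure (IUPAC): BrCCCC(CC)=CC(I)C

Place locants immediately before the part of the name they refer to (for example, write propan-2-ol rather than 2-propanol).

7-bromo-4-ethyl-2-iodohept-3-ene

The longest carbon chain that includes the multiple bond has 7 carbons, so the parent hydride is heptane.
A C=C double bond in the chain gives the infix -ene-.
Number the chain so that numbering from this end puts the double bond at C-3 rather than C-4.
With this numbering: the double bond between C-3 and C-4; a bromo group at C-7; an ethyl group at C-4; an iodo group at C-2.
The substituents are ordered alphabetically, ignoring any di-/tri- multipliers.
Assembling the pieces gives 7-bromo-4-ethyl-2-iodohept-3-ene.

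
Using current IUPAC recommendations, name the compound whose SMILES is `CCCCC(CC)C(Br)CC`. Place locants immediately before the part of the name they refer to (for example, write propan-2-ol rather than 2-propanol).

3-bromo-4-ethyloctane

The longest carbon chain is 8 atoms: the parent is octane.
Number the chain so that the substituent locant set {3,4} is lower than {5,6} at the first point of difference.
With this numbering: a bromo group at C-3; an ethyl group at C-4.
The substituents are ordered alphabetically, ignoring any di-/tri- multipliers.
Assembling the pieces gives 3-bromo-4-ethyloctane.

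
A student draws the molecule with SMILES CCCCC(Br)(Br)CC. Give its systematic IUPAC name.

The parent chain contains 7 carbons (heptane).
The numbering direction is chosen so that the substituent locant set {3,3} is lower than {5,5} at the first point of difference.
With this numbering: two bromo groups at C-3.
The name is 3,3-dibromoheptane.

3,3-dibromoheptane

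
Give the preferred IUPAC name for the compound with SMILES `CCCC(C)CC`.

3-methylhexane

The longest continuous carbon chain has 6 atoms, so the parent hydride is hexane.
Number the chain so that the substituent locant set {3} is lower than {4} at the first point of difference.
That gives a methyl group at C-3.
Assembling the pieces gives 3-methylhexane.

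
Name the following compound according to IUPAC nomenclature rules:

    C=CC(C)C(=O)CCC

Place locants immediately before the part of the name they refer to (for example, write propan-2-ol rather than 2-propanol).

3-methylhept-1-en-4-one

Counting along the main chain through the carbonyl and the multiple bond gives 7 carbons: the parent is heptane.
A ketone (C=O on an internal carbon) is the principal characteristic group, giving the suffix -one.
There is one C=C double bond, indicated by the ending -ene.
Number the chain so that numbering from this end puts the double bond at C-1 rather than C-6.
With this numbering: the carbonyl at C-4; the double bond between C-1 and C-2; a methyl group at C-3.
The name is 3-methylhept-1-en-4-one.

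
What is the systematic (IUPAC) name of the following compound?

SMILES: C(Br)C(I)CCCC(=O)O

6-bromo-5-iodohexanoic acid

Counting along the main chain through the –COOH group gives 6 carbons: the parent is hexane.
The principal characteristic group is a carboxylic acid (terminal –COOH), named with the suffix -oic acid.
The numbering direction is chosen so that the carboxylic acid carbon is C-1 by definition.
This places a bromo group at C-6; an iodo group at C-5.
The substituents are ordered alphabetically, ignoring any di-/tri- multipliers.
The name is 6-bromo-5-iodohexanoic acid.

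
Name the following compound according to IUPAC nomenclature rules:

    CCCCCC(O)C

The longest carbon chain that includes the –OH group has 7 carbons, so the parent hydride is heptane.
An alcohol (–OH) is the principal characteristic group, giving the suffix -ol.
Choose the numbering such that numbering from this end puts the hydroxyl group at C-2 rather than C-6.
That gives the hydroxyl at C-2.
The name is heptan-2-ol.

heptan-2-ol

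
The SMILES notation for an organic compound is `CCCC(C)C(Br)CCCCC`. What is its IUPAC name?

The parent chain contains 10 carbons (decane).
The numbering direction is chosen so that the substituent locant set {4,5} is lower than {6,7} at the first point of difference.
This places a bromo group at C-5; a methyl group at C-4.
Prefixes are listed alphabetically: bromo, methyl.
Assembling the pieces gives 5-bromo-4-methyldecane.

5-bromo-4-methyldecane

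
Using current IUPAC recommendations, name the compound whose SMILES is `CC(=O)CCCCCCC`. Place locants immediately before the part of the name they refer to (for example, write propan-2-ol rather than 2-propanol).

Counting along the main chain through the carbonyl gives 9 carbons: the parent is nonane.
A ketone (C=O on an internal carbon) is the principal characteristic group, giving the suffix -one.
Number the chain so that numbering from this end puts the carbonyl group at C-2 rather than C-8.
With this numbering: the carbonyl at C-2.
Assembling the pieces gives nonan-2-one.

nonan-2-one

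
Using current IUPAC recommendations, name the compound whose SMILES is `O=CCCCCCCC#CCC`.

undec-8-ynal

The longest chain bearing the –CHO group and the multiple bond is 11 carbons long (undecane).
The highest-priority functional group is an aldehyde (terminal –CHO), so the name ends in -al.
The chain contains a C≡C triple bond, so the unsaturation ending is -yne.
The numbering direction is chosen so that the aldehyde carbon is C-1 by definition.
With this numbering: the triple bond between C-8 and C-9.
Putting it together: undec-8-ynal.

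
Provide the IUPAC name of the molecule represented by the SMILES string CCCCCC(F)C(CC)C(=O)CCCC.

6-ethyl-7-fluorododecan-5-one

The longest carbon chain that includes the carbonyl has 12 carbons, so the parent hydride is dodecane.
The principal characteristic group is a ketone (C=O on an internal carbon), named with the suffix -one.
Number the chain so that numbering from this end puts the carbonyl group at C-5 rather than C-8.
This places the carbonyl at C-5; an ethyl group at C-6; a fluoro group at C-7.
The substituents are ordered alphabetically, ignoring any di-/tri- multipliers.
Assembling the pieces gives 6-ethyl-7-fluorododecan-5-one.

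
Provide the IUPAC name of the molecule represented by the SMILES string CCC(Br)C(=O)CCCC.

Counting along the main chain through the carbonyl gives 8 carbons: the parent is octane.
The principal characteristic group is a ketone (C=O on an internal carbon), named with the suffix -one.
Number the chain so that numbering from this end puts the carbonyl group at C-4 rather than C-5.
This places the carbonyl at C-4; a bromo group at C-3.
Assembling the pieces gives 3-bromooctan-4-one.

3-bromooctan-4-one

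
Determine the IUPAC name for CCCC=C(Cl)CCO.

3-chlorohept-3-en-1-ol

The longest chain bearing the –OH group and the multiple bond is 7 carbons long (heptane).
The highest-priority functional group is an alcohol (–OH), so the name ends in -ol.
There is one C=C double bond, indicated by the ending -ene.
Number the chain so that numbering from this end puts the hydroxyl group at C-1 rather than C-7.
This places the hydroxyl at C-1; the double bond between C-3 and C-4; a chloro group at C-3.
Putting it together: 3-chlorohept-3-en-1-ol.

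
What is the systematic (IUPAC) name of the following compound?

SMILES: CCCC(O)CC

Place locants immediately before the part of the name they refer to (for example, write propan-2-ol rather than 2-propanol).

hexan-3-ol

The longest carbon chain that includes the –OH group has 6 carbons, so the parent hydride is hexane.
An alcohol (–OH) is the principal characteristic group, giving the suffix -ol.
Choose the numbering such that numbering from this end puts the hydroxyl group at C-3 rather than C-4.
With this numbering: the hydroxyl at C-3.
Assembling the pieces gives hexan-3-ol.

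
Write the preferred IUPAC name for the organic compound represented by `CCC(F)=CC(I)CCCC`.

The longest chain bearing the multiple bond is 9 carbons long (nonane).
The chain contains a C=C double bond, so the unsaturation ending is -ene.
The numbering direction is chosen so that numbering from this end puts the double bond at C-3 rather than C-6.
With this numbering: the double bond between C-3 and C-4; a fluoro group at C-3; an iodo group at C-5.
Prefixes are listed alphabetically: fluoro, iodo.
The name is 3-fluoro-5-iodonon-3-ene.

3-fluoro-5-iodonon-3-ene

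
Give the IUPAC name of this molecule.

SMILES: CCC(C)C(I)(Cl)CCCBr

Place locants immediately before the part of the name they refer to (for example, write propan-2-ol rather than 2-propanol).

1-bromo-4-chloro-4-iodo-5-methylheptane

The longest carbon chain is 7 atoms: the parent is heptane.
The numbering direction is chosen so that the substituent locant set {1,4,4,5} is lower than {3,4,4,7} at the first point of difference.
This places a bromo group at C-1; a chloro group at C-4; an iodo group at C-4; a methyl group at C-5.
Substituent prefixes are cited in alphabetical order (multiplying prefixes like di-/tri- are ignored for ordering).
Putting it together: 1-bromo-4-chloro-4-iodo-5-methylheptane.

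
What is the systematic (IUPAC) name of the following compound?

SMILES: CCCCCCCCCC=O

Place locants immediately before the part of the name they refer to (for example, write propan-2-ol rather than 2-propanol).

The longest carbon chain that includes the –CHO group has 10 carbons, so the parent hydride is decane.
The principal characteristic group is an aldehyde (terminal –CHO), named with the suffix -al.
The numbering direction is chosen so that the aldehyde carbon is C-1 by definition.
Putting it together: decanal.

decanal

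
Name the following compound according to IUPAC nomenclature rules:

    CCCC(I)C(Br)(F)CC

The parent chain contains 7 carbons (heptane).
Choose the numbering such that the substituent locant set {3,3,4} is lower than {4,5,5} at the first point of difference.
This places a bromo group at C-3; a fluoro group at C-3; an iodo group at C-4.
Prefixes are listed alphabetically: bromo, fluoro, iodo.
The name is 3-bromo-3-fluoro-4-iodoheptane.

3-bromo-3-fluoro-4-iodoheptane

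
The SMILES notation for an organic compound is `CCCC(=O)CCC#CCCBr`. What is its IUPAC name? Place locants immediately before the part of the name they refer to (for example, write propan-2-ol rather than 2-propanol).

10-bromodec-7-yn-4-one

The longest chain bearing the carbonyl and the multiple bond is 10 carbons long (decane).
The principal characteristic group is a ketone (C=O on an internal carbon), named with the suffix -one.
A C≡C triple bond in the chain gives the infix -yne-.
Choose the numbering such that numbering from this end puts the carbonyl group at C-4 rather than C-7.
With this numbering: the carbonyl at C-4; the triple bond between C-7 and C-8; a bromo group at C-10.
The name is 10-bromodec-7-yn-4-one.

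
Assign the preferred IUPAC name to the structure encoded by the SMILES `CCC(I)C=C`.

The longest chain bearing the multiple bond is 5 carbons long (pentane).
A C=C double bond in the chain gives the infix -ene-.
Choose the numbering such that numbering from this end puts the double bond at C-1 rather than C-4.
This places the double bond between C-1 and C-2; an iodo group at C-3.
The name is 3-iodopent-1-ene.

3-iodopent-1-ene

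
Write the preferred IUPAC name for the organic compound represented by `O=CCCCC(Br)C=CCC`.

5-bromonon-6-enal

The longest carbon chain that includes the –CHO group and the multiple bond has 9 carbons, so the parent hydride is nonane.
The principal characteristic group is an aldehyde (terminal –CHO), named with the suffix -al.
The chain contains a C=C double bond, so the unsaturation ending is -ene.
Choose the numbering such that the aldehyde carbon is C-1 by definition.
That gives the double bond between C-6 and C-7; a bromo group at C-5.
Assembling the pieces gives 5-bromonon-6-enal.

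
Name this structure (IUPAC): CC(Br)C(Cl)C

The longest continuous carbon chain has 4 atoms, so the parent hydride is butane.
Choose the numbering such that the locant sets are identical either way, so the alphabetically earlier bromo substituent takes the lower locant (2 rather than 3).
That gives a bromo group at C-2; a chloro group at C-3.
The substituents are ordered alphabetically, ignoring any di-/tri- multipliers.
The name is 2-bromo-3-chlorobutane.

2-bromo-3-chlorobutane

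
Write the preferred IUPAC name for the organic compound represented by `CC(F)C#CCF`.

The longest chain bearing the multiple bond is 5 carbons long (pentane).
There is one C≡C triple bond, indicated by the ending -yne.
Number the chain so that numbering from this end puts the triple bond at C-2 rather than C-3.
With this numbering: the triple bond between C-2 and C-3; fluoro groups at C-1 and C-4.
The name is 1,4-difluoropent-2-yne.

1,4-difluoropent-2-yne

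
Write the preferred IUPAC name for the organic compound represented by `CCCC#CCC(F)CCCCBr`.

The longest chain bearing the multiple bond is 11 carbons long (undecane).
The chain contains a C≡C triple bond, so the unsaturation ending is -yne.
The numbering direction is chosen so that numbering from this end puts the triple bond at C-4 rather than C-7.
This places the triple bond between C-4 and C-5; a bromo group at C-11; a fluoro group at C-7.
Substituent prefixes are cited in alphabetical order (multiplying prefixes like di-/tri- are ignored for ordering).
The name is 11-bromo-7-fluoroundec-4-yne.

11-bromo-7-fluoroundec-4-yne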